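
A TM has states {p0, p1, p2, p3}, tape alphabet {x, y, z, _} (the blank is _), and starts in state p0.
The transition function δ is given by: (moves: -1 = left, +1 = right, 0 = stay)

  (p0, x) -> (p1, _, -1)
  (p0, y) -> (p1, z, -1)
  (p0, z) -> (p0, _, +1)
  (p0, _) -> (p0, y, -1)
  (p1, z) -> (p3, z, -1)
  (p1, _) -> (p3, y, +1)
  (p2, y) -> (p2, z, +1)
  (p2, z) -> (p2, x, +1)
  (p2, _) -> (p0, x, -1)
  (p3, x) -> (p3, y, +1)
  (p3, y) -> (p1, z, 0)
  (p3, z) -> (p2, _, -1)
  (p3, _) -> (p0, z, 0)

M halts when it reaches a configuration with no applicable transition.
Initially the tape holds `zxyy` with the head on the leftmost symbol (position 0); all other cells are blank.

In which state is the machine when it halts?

p0 | [z]xyy_   read z → write _, move +1, go to p0
p0 | _[x]yy_   read x → write _, move -1, go to p1
p1 | [_]_yy_   read _ → write y, move +1, go to p3
p3 | y[_]yy_   read _ → write z, move 0, go to p0
p0 | y[z]yy_   read z → write _, move +1, go to p0
p0 | y_[y]y_   read y → write z, move -1, go to p1
p1 | y[_]zy_   read _ → write y, move +1, go to p3
p3 | yy[z]y_   read z → write _, move -1, go to p2
p2 | y[y]_y_   read y → write z, move +1, go to p2
p2 | yz[_]y_   read _ → write x, move -1, go to p0
p0 | y[z]xy_   read z → write _, move +1, go to p0
p0 | y_[x]y_   read x → write _, move -1, go to p1
p1 | y[_]_y_   read _ → write y, move +1, go to p3
p3 | yy[_]y_   read _ → write z, move 0, go to p0
p0 | yy[z]y_   read z → write _, move +1, go to p0
p0 | yy_[y]_   read y → write z, move -1, go to p1
p1 | yy[_]z_   read _ → write y, move +1, go to p3
p3 | yyy[z]_   read z → write _, move -1, go to p2
p2 | yy[y]__   read y → write z, move +1, go to p2
p2 | yyz[_]_   read _ → write x, move -1, go to p0
p0 | yy[z]x_   read z → write _, move +1, go to p0
p0 | yy_[x]_   read x → write _, move -1, go to p1
p1 | yy[_]__   read _ → write y, move +1, go to p3
p3 | yyy[_]_   read _ → write z, move 0, go to p0
p0 | yyy[z]_   read z → write _, move +1, go to p0
p0 | yyy_[_]   read _ → write y, move -1, go to p0
p0 | yyy[_]y   read _ → write y, move -1, go to p0
p0 | yy[y]yy   read y → write z, move -1, go to p1
p1 | y[y]zyy
No transition is defined for (p1, y); M halts in state p1.

p1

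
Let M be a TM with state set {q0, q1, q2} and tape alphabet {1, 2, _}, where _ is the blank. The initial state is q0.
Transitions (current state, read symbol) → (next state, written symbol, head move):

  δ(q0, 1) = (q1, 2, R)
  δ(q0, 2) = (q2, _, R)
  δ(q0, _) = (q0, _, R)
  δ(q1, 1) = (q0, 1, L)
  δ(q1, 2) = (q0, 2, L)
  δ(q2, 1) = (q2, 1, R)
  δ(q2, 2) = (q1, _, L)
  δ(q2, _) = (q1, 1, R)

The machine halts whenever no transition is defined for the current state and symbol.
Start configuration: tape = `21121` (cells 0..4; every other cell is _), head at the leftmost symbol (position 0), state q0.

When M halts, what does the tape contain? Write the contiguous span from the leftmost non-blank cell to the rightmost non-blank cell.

q0 | [2]1121__   read 2 → write _, move R, go to q2
q2 | _[1]121__   read 1 → write 1, move R, go to q2
q2 | _1[1]21__   read 1 → write 1, move R, go to q2
q2 | _11[2]1__   read 2 → write _, move L, go to q1
q1 | _1[1]_1__   read 1 → write 1, move L, go to q0
q0 | _[1]1_1__   read 1 → write 2, move R, go to q1
q1 | _2[1]_1__   read 1 → write 1, move L, go to q0
q0 | _[2]1_1__   read 2 → write _, move R, go to q2
q2 | __[1]_1__   read 1 → write 1, move R, go to q2
q2 | __1[_]1__   read _ → write 1, move R, go to q1
q1 | __11[1]__   read 1 → write 1, move L, go to q0
q0 | __1[1]1__   read 1 → write 2, move R, go to q1
q1 | __12[1]__   read 1 → write 1, move L, go to q0
q0 | __1[2]1__   read 2 → write _, move R, go to q2
q2 | __1_[1]__   read 1 → write 1, move R, go to q2
q2 | __1_1[_]_   read _ → write 1, move R, go to q1
q1 | __1_11[_]
The non-blank tape span at halt is 1_11.

1_11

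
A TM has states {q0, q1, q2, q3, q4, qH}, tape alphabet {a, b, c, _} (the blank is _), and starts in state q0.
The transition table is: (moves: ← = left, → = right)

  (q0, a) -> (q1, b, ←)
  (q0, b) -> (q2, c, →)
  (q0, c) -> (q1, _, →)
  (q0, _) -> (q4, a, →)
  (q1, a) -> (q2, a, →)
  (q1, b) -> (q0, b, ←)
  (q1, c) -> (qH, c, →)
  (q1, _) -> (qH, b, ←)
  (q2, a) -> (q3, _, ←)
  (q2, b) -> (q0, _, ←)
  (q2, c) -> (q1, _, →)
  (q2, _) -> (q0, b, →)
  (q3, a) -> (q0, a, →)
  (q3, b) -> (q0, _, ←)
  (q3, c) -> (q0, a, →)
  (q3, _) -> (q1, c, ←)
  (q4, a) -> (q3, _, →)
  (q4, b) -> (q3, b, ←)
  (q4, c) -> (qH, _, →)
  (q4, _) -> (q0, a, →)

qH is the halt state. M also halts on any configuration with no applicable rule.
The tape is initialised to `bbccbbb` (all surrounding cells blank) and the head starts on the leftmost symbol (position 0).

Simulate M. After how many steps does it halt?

4

state=q0 head=0 tape=[b]bccbbb   (q0,b)→(q2,c,→)
state=q2 head=1 tape=c[b]ccbbb   (q2,b)→(q0,_,←)
state=q0 head=0 tape=[c]_ccbbb   (q0,c)→(q1,_,→)
state=q1 head=1 tape=_[_]ccbbb   (q1,_)→(qH,b,←)
state=qH head=0 tape=[_]bccbbb
M halts after 4 transitions.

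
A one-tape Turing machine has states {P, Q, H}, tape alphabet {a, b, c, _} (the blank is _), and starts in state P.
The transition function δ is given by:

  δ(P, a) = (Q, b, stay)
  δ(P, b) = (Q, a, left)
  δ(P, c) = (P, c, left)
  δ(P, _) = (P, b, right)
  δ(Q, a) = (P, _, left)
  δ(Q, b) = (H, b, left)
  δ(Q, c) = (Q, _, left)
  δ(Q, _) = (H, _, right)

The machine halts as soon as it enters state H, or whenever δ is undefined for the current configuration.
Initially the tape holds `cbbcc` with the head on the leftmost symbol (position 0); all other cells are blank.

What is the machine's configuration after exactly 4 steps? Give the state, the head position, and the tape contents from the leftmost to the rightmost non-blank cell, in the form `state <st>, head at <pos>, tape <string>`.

state Q, head at -2, tape acbbcc

state=P head=0 tape=__[c]bbcc   (P,c)→(P,c,left)
state=P head=-1 tape=_[_]cbbcc   (P,_)→(P,b,right)
state=P head=0 tape=_b[c]bbcc   (P,c)→(P,c,left)
state=P head=-1 tape=_[b]cbbcc   (P,b)→(Q,a,left)
state=Q head=-2 tape=[_]acbbcc
After 4 steps: state Q, head at -2, tape acbbcc.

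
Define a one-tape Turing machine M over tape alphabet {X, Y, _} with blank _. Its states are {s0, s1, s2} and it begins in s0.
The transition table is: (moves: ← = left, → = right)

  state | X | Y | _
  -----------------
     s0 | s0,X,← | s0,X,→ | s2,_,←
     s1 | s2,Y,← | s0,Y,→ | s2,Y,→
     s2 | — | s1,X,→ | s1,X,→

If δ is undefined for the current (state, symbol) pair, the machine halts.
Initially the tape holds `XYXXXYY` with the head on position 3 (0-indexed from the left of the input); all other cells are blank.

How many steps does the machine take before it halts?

9

state=s0 head=3 tape=__XYX[X]XYY   (s0,X)→(s0,X,←)
state=s0 head=2 tape=__XY[X]XXYY   (s0,X)→(s0,X,←)
state=s0 head=1 tape=__X[Y]XXXYY   (s0,Y)→(s0,X,→)
state=s0 head=2 tape=__XX[X]XXYY   (s0,X)→(s0,X,←)
state=s0 head=1 tape=__X[X]XXXYY   (s0,X)→(s0,X,←)
state=s0 head=0 tape=__[X]XXXXYY   (s0,X)→(s0,X,←)
state=s0 head=-1 tape=_[_]XXXXXYY   (s0,_)→(s2,_,←)
state=s2 head=-2 tape=[_]_XXXXXYY   (s2,_)→(s1,X,→)
state=s1 head=-1 tape=X[_]XXXXXYY   (s1,_)→(s2,Y,→)
state=s2 head=0 tape=XY[X]XXXXYY
M halts after 9 transitions.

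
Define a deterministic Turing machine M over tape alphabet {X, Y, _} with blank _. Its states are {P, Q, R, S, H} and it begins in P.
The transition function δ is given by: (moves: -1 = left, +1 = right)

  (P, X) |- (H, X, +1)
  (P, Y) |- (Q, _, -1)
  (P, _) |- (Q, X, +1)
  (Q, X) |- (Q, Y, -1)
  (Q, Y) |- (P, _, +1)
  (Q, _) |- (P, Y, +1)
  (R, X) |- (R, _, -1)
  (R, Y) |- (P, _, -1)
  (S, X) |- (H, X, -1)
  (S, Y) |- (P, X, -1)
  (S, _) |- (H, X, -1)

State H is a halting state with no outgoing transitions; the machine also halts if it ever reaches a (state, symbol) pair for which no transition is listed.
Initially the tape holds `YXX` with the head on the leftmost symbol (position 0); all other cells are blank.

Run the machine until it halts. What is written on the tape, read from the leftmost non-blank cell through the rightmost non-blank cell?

YX_X

state=P head=0 tape=_[Y]XX_   (P,Y)→(Q,_,-1)
state=Q head=-1 tape=[_]_XX_   (Q,_)→(P,Y,+1)
state=P head=0 tape=Y[_]XX_   (P,_)→(Q,X,+1)
state=Q head=1 tape=YX[X]X_   (Q,X)→(Q,Y,-1)
state=Q head=0 tape=Y[X]YX_   (Q,X)→(Q,Y,-1)
state=Q head=-1 tape=[Y]YYX_   (Q,Y)→(P,_,+1)
state=P head=0 tape=_[Y]YX_   (P,Y)→(Q,_,-1)
state=Q head=-1 tape=[_]_YX_   (Q,_)→(P,Y,+1)
state=P head=0 tape=Y[_]YX_   (P,_)→(Q,X,+1)
state=Q head=1 tape=YX[Y]X_   (Q,Y)→(P,_,+1)
state=P head=2 tape=YX_[X]_   (P,X)→(H,X,+1)
state=H head=3 tape=YX_X[_]
The non-blank tape span at halt is YX_X.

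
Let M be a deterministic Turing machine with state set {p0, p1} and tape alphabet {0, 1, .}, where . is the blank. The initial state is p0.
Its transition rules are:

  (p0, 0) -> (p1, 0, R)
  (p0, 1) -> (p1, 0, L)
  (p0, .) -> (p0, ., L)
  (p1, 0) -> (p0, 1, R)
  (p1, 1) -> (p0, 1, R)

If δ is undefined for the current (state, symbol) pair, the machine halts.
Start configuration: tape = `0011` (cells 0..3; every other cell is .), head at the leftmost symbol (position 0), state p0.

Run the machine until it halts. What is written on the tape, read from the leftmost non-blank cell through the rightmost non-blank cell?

state=p0 head=0 tape=[0]011.   (p0,0)→(p1,0,R)
state=p1 head=1 tape=0[0]11.   (p1,0)→(p0,1,R)
state=p0 head=2 tape=01[1]1.   (p0,1)→(p1,0,L)
state=p1 head=1 tape=0[1]01.   (p1,1)→(p0,1,R)
state=p0 head=2 tape=01[0]1.   (p0,0)→(p1,0,R)
state=p1 head=3 tape=010[1].   (p1,1)→(p0,1,R)
state=p0 head=4 tape=0101[.]   (p0,.)→(p0,.,L)
state=p0 head=3 tape=010[1].   (p0,1)→(p1,0,L)
state=p1 head=2 tape=01[0]0.   (p1,0)→(p0,1,R)
state=p0 head=3 tape=011[0].   (p0,0)→(p1,0,R)
state=p1 head=4 tape=0110[.]
The non-blank tape span at halt is 0110.

0110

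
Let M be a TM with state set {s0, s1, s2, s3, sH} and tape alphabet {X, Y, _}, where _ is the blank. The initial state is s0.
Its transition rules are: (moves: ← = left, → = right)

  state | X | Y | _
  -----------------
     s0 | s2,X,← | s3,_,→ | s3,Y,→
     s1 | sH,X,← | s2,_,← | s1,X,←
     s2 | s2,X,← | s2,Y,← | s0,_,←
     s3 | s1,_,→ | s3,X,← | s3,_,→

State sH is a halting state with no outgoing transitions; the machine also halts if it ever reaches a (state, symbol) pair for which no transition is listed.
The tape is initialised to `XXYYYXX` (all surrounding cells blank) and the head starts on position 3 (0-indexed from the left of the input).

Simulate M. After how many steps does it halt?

5

state=s0 head=3 tape=XXY[Y]YXX   (s0,Y)→(s3,_,→)
state=s3 head=4 tape=XXY_[Y]XX   (s3,Y)→(s3,X,←)
state=s3 head=3 tape=XXY[_]XXX   (s3,_)→(s3,_,→)
state=s3 head=4 tape=XXY_[X]XX   (s3,X)→(s1,_,→)
state=s1 head=5 tape=XXY__[X]X   (s1,X)→(sH,X,←)
state=sH head=4 tape=XXY_[_]XX
M halts after 5 transitions.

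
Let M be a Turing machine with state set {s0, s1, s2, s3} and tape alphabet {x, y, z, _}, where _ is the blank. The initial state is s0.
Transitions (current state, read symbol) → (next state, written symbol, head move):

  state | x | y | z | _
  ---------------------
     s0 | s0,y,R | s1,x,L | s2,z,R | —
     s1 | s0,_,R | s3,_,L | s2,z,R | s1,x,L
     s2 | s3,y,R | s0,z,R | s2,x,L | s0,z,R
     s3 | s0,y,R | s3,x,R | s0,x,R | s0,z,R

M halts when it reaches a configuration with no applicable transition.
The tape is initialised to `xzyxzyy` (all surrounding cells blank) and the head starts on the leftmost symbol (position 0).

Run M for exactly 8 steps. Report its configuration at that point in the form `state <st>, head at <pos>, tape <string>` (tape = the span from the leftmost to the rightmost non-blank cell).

state=s0 head=0 tape=[x]zyxzyy   (s0,x)→(s0,y,R)
state=s0 head=1 tape=y[z]yxzyy   (s0,z)→(s2,z,R)
state=s2 head=2 tape=yz[y]xzyy   (s2,y)→(s0,z,R)
state=s0 head=3 tape=yzz[x]zyy   (s0,x)→(s0,y,R)
state=s0 head=4 tape=yzzy[z]yy   (s0,z)→(s2,z,R)
state=s2 head=5 tape=yzzyz[y]y   (s2,y)→(s0,z,R)
state=s0 head=6 tape=yzzyzz[y]   (s0,y)→(s1,x,L)
state=s1 head=5 tape=yzzyz[z]x   (s1,z)→(s2,z,R)
state=s2 head=6 tape=yzzyzz[x]
After 8 steps: state s2, head at 6, tape yzzyzzx.

state s2, head at 6, tape yzzyzzx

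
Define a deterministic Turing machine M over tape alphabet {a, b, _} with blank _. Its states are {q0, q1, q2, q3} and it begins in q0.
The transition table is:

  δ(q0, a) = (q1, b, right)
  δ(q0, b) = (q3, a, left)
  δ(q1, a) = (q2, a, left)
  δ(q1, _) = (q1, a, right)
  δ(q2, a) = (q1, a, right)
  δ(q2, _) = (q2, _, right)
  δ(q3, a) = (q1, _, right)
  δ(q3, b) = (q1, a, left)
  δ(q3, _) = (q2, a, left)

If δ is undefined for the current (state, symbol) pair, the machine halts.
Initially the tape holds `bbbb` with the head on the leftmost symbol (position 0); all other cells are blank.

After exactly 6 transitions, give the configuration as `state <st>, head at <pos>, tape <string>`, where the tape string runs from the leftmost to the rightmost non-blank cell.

state q1, head at 0, tape aabbb

state=q0 head=0 tape=__[b]bbb   (q0,b)→(q3,a,left)
state=q3 head=-1 tape=_[_]abbb   (q3,_)→(q2,a,left)
state=q2 head=-2 tape=[_]aabbb   (q2,_)→(q2,_,right)
state=q2 head=-1 tape=_[a]abbb   (q2,a)→(q1,a,right)
state=q1 head=0 tape=_a[a]bbb   (q1,a)→(q2,a,left)
state=q2 head=-1 tape=_[a]abbb   (q2,a)→(q1,a,right)
state=q1 head=0 tape=_a[a]bbb
After 6 steps: state q1, head at 0, tape aabbb.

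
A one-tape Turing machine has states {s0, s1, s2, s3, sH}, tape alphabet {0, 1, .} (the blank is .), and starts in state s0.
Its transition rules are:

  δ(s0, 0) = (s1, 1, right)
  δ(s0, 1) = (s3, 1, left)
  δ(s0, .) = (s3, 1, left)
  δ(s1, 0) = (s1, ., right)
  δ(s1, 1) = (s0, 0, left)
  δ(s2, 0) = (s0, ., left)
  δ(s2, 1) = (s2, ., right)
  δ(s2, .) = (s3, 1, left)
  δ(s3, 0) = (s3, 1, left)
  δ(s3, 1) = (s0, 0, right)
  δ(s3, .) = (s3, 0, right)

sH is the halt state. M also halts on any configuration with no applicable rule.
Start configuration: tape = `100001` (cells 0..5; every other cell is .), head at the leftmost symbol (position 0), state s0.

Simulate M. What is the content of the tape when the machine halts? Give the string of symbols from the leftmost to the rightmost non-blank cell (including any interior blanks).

s0 | .[1]00001.   read 1 → write 1, move left, go to s3
s3 | [.]100001.   read . → write 0, move right, go to s3
s3 | 0[1]00001.   read 1 → write 0, move right, go to s0
s0 | 00[0]0001.   read 0 → write 1, move right, go to s1
s1 | 001[0]001.   read 0 → write ., move right, go to s1
s1 | 001.[0]01.   read 0 → write ., move right, go to s1
s1 | 001..[0]1.   read 0 → write ., move right, go to s1
s1 | 001...[1].   read 1 → write 0, move left, go to s0
s0 | 001..[.]0.   read . → write 1, move left, go to s3
s3 | 001.[.]10.   read . → write 0, move right, go to s3
s3 | 001.0[1]0.   read 1 → write 0, move right, go to s0
s0 | 001.00[0].   read 0 → write 1, move right, go to s1
s1 | 001.001[.]
The non-blank tape span at halt is 001.001.

001.001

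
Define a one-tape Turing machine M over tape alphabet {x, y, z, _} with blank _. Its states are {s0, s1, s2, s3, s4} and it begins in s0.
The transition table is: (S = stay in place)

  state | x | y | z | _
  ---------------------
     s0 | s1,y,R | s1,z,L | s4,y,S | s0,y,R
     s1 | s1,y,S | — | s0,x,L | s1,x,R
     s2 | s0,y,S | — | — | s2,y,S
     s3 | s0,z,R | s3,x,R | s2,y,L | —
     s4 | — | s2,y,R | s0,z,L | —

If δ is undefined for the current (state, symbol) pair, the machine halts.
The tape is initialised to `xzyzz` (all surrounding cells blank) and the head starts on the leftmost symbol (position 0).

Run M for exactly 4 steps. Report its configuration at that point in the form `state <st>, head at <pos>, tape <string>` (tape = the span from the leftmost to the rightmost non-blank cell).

state s1, head at 0, tape xzxyzz

s0 | _[x]zyzz   read x → write y, move R, go to s1
s1 | _y[z]yzz   read z → write x, move L, go to s0
s0 | _[y]xyzz   read y → write z, move L, go to s1
s1 | [_]zxyzz   read _ → write x, move R, go to s1
s1 | x[z]xyzz
After 4 steps: state s1, head at 0, tape xzxyzz.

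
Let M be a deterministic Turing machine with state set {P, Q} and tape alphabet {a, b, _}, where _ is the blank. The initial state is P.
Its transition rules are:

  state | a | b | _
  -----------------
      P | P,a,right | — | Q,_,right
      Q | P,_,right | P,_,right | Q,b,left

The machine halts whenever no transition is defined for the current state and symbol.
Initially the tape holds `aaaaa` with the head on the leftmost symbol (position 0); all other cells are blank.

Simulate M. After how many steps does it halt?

9

P | [a]aaaa__   read a → write a, move right, go to P
P | a[a]aaa__   read a → write a, move right, go to P
P | aa[a]aa__   read a → write a, move right, go to P
P | aaa[a]a__   read a → write a, move right, go to P
P | aaaa[a]__   read a → write a, move right, go to P
P | aaaaa[_]_   read _ → write _, move right, go to Q
Q | aaaaa_[_]   read _ → write b, move left, go to Q
Q | aaaaa[_]b   read _ → write b, move left, go to Q
Q | aaaa[a]bb   read a → write _, move right, go to P
P | aaaa_[b]b
M halts after 9 transitions.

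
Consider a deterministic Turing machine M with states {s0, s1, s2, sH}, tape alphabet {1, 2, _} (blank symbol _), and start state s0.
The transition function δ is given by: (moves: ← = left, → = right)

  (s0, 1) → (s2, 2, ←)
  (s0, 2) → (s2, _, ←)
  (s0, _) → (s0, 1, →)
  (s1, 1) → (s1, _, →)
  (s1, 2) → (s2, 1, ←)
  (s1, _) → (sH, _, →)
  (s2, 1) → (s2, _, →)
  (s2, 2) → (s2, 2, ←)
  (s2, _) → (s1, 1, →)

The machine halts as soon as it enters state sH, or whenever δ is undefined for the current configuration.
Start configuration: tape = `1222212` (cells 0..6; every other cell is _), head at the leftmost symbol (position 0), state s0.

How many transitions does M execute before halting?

33

state=s0 head=0 tape=_[1]222212___   (s0,1)→(s2,2,←)
state=s2 head=-1 tape=[_]2222212___   (s2,_)→(s1,1,→)
state=s1 head=0 tape=1[2]222212___   (s1,2)→(s2,1,←)
state=s2 head=-1 tape=[1]1222212___   (s2,1)→(s2,_,→)
state=s2 head=0 tape=_[1]222212___   (s2,1)→(s2,_,→)
state=s2 head=1 tape=__[2]22212___   (s2,2)→(s2,2,←)
state=s2 head=0 tape=_[_]222212___   (s2,_)→(s1,1,→)
state=s1 head=1 tape=_1[2]22212___   (s1,2)→(s2,1,←)
state=s2 head=0 tape=_[1]122212___   (s2,1)→(s2,_,→)
state=s2 head=1 tape=__[1]22212___   (s2,1)→(s2,_,→)
state=s2 head=2 tape=___[2]2212___   (s2,2)→(s2,2,←)
state=s2 head=1 tape=__[_]22212___   (s2,_)→(s1,1,→)
state=s1 head=2 tape=__1[2]2212___   (s1,2)→(s2,1,←)
state=s2 head=1 tape=__[1]12212___   (s2,1)→(s2,_,→)
state=s2 head=2 tape=___[1]2212___   (s2,1)→(s2,_,→)
state=s2 head=3 tape=____[2]212___   (s2,2)→(s2,2,←)
state=s2 head=2 tape=___[_]2212___   (s2,_)→(s1,1,→)
state=s1 head=3 tape=___1[2]212___   (s1,2)→(s2,1,←)
state=s2 head=2 tape=___[1]1212___   (s2,1)→(s2,_,→)
state=s2 head=3 tape=____[1]212___   (s2,1)→(s2,_,→)
state=s2 head=4 tape=_____[2]12___   (s2,2)→(s2,2,←)
state=s2 head=3 tape=____[_]212___   (s2,_)→(s1,1,→)
state=s1 head=4 tape=____1[2]12___   (s1,2)→(s2,1,←)
state=s2 head=3 tape=____[1]112___   (s2,1)→(s2,_,→)
state=s2 head=4 tape=_____[1]12___   (s2,1)→(s2,_,→)
state=s2 head=5 tape=______[1]2___   (s2,1)→(s2,_,→)
state=s2 head=6 tape=_______[2]___   (s2,2)→(s2,2,←)
state=s2 head=5 tape=______[_]2___   (s2,_)→(s1,1,→)
state=s1 head=6 tape=______1[2]___   (s1,2)→(s2,1,←)
state=s2 head=5 tape=______[1]1___   (s2,1)→(s2,_,→)
state=s2 head=6 tape=_______[1]___   (s2,1)→(s2,_,→)
state=s2 head=7 tape=________[_]__   (s2,_)→(s1,1,→)
state=s1 head=8 tape=________1[_]_   (s1,_)→(sH,_,→)
state=sH head=9 tape=________1_[_]
M halts after 33 transitions.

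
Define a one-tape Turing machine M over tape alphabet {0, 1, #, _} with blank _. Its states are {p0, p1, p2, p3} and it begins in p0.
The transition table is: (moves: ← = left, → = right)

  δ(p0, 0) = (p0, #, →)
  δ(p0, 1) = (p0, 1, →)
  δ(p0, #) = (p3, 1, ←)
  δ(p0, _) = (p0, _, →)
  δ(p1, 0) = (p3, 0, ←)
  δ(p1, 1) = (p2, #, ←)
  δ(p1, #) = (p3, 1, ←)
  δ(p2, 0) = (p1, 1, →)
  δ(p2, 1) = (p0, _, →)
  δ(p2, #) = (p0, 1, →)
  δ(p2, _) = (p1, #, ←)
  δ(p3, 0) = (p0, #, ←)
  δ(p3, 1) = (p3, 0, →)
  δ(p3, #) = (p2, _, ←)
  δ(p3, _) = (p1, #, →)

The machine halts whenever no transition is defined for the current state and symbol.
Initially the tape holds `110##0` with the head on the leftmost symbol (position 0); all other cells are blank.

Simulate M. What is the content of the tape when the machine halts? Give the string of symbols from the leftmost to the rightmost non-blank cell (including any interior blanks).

1__1_1

state=p0 head=0 tape=[1]10##0   (p0,1)→(p0,1,→)
state=p0 head=1 tape=1[1]0##0   (p0,1)→(p0,1,→)
state=p0 head=2 tape=11[0]##0   (p0,0)→(p0,#,→)
state=p0 head=3 tape=11#[#]#0   (p0,#)→(p3,1,←)
state=p3 head=2 tape=11[#]1#0   (p3,#)→(p2,_,←)
state=p2 head=1 tape=1[1]_1#0   (p2,1)→(p0,_,→)
state=p0 head=2 tape=1_[_]1#0   (p0,_)→(p0,_,→)
state=p0 head=3 tape=1__[1]#0   (p0,1)→(p0,1,→)
state=p0 head=4 tape=1__1[#]0   (p0,#)→(p3,1,←)
state=p3 head=3 tape=1__[1]10   (p3,1)→(p3,0,→)
state=p3 head=4 tape=1__0[1]0   (p3,1)→(p3,0,→)
state=p3 head=5 tape=1__00[0]   (p3,0)→(p0,#,←)
state=p0 head=4 tape=1__0[0]#   (p0,0)→(p0,#,→)
state=p0 head=5 tape=1__0#[#]   (p0,#)→(p3,1,←)
state=p3 head=4 tape=1__0[#]1   (p3,#)→(p2,_,←)
state=p2 head=3 tape=1__[0]_1   (p2,0)→(p1,1,→)
state=p1 head=4 tape=1__1[_]1
The non-blank tape span at halt is 1__1_1.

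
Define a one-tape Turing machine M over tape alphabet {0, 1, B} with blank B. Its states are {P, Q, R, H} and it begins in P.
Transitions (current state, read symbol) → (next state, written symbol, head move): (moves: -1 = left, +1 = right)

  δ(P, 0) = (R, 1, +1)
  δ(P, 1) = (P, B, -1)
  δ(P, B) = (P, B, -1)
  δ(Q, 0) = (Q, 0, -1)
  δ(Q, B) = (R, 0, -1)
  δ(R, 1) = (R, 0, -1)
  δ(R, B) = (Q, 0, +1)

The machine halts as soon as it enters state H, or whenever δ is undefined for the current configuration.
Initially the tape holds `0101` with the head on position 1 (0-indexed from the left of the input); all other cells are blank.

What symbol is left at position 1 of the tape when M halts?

0

P | 0[1]01   read 1 → write B, move -1, go to P
P | [0]B01   read 0 → write 1, move +1, go to R
R | 1[B]01   read B → write 0, move +1, go to Q
Q | 10[0]1   read 0 → write 0, move -1, go to Q
Q | 1[0]01   read 0 → write 0, move -1, go to Q
Q | [1]001
Cell 1 holds 0 when M halts.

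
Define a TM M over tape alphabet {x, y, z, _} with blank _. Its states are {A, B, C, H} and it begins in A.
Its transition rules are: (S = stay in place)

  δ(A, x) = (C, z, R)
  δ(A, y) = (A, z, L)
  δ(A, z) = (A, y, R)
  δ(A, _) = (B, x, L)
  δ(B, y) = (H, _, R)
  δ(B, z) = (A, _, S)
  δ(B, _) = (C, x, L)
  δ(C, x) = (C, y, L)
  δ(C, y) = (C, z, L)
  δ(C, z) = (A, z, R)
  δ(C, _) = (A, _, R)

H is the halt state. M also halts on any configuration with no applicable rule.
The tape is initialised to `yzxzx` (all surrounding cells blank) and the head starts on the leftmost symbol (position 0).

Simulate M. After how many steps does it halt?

A | ___[y]zxzx___   read y → write z, move L, go to A
A | __[_]zzxzx___   read _ → write x, move L, go to B
B | _[_]xzzxzx___   read _ → write x, move L, go to C
C | [_]xxzzxzx___   read _ → write _, move R, go to A
A | _[x]xzzxzx___   read x → write z, move R, go to C
C | _z[x]zzxzx___   read x → write y, move L, go to C
C | _[z]yzzxzx___   read z → write z, move R, go to A
A | _z[y]zzxzx___   read y → write z, move L, go to A
A | _[z]zzzxzx___   read z → write y, move R, go to A
A | _y[z]zzxzx___   read z → write y, move R, go to A
A | _yy[z]zxzx___   read z → write y, move R, go to A
A | _yyy[z]xzx___   read z → write y, move R, go to A
A | _yyyy[x]zx___   read x → write z, move R, go to C
C | _yyyyz[z]x___   read z → write z, move R, go to A
A | _yyyyzz[x]___   read x → write z, move R, go to C
C | _yyyyzzz[_]__   read _ → write _, move R, go to A
A | _yyyyzzz_[_]_   read _ → write x, move L, go to B
B | _yyyyzzz[_]x_   read _ → write x, move L, go to C
C | _yyyyzz[z]xx_   read z → write z, move R, go to A
A | _yyyyzzz[x]x_   read x → write z, move R, go to C
C | _yyyyzzzz[x]_   read x → write y, move L, go to C
C | _yyyyzzz[z]y_   read z → write z, move R, go to A
A | _yyyyzzzz[y]_   read y → write z, move L, go to A
A | _yyyyzzz[z]z_   read z → write y, move R, go to A
A | _yyyyzzzy[z]_   read z → write y, move R, go to A
A | _yyyyzzzyy[_]   read _ → write x, move L, go to B
B | _yyyyzzzy[y]x   read y → write _, move R, go to H
H | _yyyyzzzy_[x]
M halts after 27 transitions.

27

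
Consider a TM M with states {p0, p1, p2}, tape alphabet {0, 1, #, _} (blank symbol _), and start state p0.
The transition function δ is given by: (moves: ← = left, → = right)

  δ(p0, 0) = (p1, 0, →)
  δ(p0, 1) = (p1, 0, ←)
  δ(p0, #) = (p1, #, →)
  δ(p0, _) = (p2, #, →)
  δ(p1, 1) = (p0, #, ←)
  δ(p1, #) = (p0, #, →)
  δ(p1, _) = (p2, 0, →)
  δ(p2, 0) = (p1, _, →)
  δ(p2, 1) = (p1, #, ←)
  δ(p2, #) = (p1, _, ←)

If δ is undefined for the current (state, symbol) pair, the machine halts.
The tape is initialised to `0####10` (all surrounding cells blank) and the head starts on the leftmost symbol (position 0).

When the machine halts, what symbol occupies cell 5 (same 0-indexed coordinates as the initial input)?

state=p0 head=0 tape=[0]####10__   (p0,0)→(p1,0,→)
state=p1 head=1 tape=0[#]###10__   (p1,#)→(p0,#,→)
state=p0 head=2 tape=0#[#]##10__   (p0,#)→(p1,#,→)
state=p1 head=3 tape=0##[#]#10__   (p1,#)→(p0,#,→)
state=p0 head=4 tape=0###[#]10__   (p0,#)→(p1,#,→)
state=p1 head=5 tape=0####[1]0__   (p1,1)→(p0,#,←)
state=p0 head=4 tape=0###[#]#0__   (p0,#)→(p1,#,→)
state=p1 head=5 tape=0####[#]0__   (p1,#)→(p0,#,→)
state=p0 head=6 tape=0#####[0]__   (p0,0)→(p1,0,→)
state=p1 head=7 tape=0#####0[_]_   (p1,_)→(p2,0,→)
state=p2 head=8 tape=0#####00[_]
Cell 5 holds # when M halts.

#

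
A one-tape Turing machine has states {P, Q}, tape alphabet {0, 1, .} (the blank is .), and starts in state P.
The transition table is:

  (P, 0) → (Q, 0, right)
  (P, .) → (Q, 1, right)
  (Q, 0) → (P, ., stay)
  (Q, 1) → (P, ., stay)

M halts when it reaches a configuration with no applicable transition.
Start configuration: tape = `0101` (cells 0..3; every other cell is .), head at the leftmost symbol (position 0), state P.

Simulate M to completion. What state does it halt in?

P | [0]101.   read 0 → write 0, move right, go to Q
Q | 0[1]01.   read 1 → write ., move stay, go to P
P | 0[.]01.   read . → write 1, move right, go to Q
Q | 01[0]1.   read 0 → write ., move stay, go to P
P | 01[.]1.   read . → write 1, move right, go to Q
Q | 011[1].   read 1 → write ., move stay, go to P
P | 011[.].   read . → write 1, move right, go to Q
Q | 0111[.]
No transition is defined for (Q, .); M halts in state Q.

Q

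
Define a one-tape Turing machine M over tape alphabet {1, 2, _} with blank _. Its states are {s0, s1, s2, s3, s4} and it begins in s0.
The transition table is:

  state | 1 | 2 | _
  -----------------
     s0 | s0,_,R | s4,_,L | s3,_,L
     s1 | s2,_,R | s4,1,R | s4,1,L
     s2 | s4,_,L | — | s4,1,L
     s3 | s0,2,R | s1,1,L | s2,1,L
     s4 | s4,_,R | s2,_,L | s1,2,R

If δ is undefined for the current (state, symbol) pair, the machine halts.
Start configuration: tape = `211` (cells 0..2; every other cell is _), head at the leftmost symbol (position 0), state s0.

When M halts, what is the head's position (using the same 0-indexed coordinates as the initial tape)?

state=s0 head=0 tape=___[2]11   (s0,2)→(s4,_,L)
state=s4 head=-1 tape=__[_]_11   (s4,_)→(s1,2,R)
state=s1 head=0 tape=__2[_]11   (s1,_)→(s4,1,L)
state=s4 head=-1 tape=__[2]111   (s4,2)→(s2,_,L)
state=s2 head=-2 tape=_[_]_111   (s2,_)→(s4,1,L)
state=s4 head=-3 tape=[_]1_111   (s4,_)→(s1,2,R)
state=s1 head=-2 tape=2[1]_111   (s1,1)→(s2,_,R)
state=s2 head=-1 tape=2_[_]111   (s2,_)→(s4,1,L)
state=s4 head=-2 tape=2[_]1111   (s4,_)→(s1,2,R)
state=s1 head=-1 tape=22[1]111   (s1,1)→(s2,_,R)
state=s2 head=0 tape=22_[1]11   (s2,1)→(s4,_,L)
state=s4 head=-1 tape=22[_]_11   (s4,_)→(s1,2,R)
state=s1 head=0 tape=222[_]11   (s1,_)→(s4,1,L)
state=s4 head=-1 tape=22[2]111   (s4,2)→(s2,_,L)
state=s2 head=-2 tape=2[2]_111
At halt the head is at cell -2.

-2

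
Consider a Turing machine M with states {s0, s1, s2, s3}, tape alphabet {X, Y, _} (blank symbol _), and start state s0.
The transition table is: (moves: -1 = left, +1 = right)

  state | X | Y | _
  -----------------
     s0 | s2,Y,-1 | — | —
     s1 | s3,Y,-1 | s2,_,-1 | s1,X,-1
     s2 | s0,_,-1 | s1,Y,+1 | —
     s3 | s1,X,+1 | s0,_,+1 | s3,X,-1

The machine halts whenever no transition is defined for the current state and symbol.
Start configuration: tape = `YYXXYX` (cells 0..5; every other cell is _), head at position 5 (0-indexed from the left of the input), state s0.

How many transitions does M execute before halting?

state=s0 head=5 tape=_YYXXY[X]   (s0,X)→(s2,Y,-1)
state=s2 head=4 tape=_YYXX[Y]Y   (s2,Y)→(s1,Y,+1)
state=s1 head=5 tape=_YYXXY[Y]   (s1,Y)→(s2,_,-1)
state=s2 head=4 tape=_YYXX[Y]_   (s2,Y)→(s1,Y,+1)
state=s1 head=5 tape=_YYXXY[_]   (s1,_)→(s1,X,-1)
state=s1 head=4 tape=_YYXX[Y]X   (s1,Y)→(s2,_,-1)
state=s2 head=3 tape=_YYX[X]_X   (s2,X)→(s0,_,-1)
state=s0 head=2 tape=_YY[X]__X   (s0,X)→(s2,Y,-1)
state=s2 head=1 tape=_Y[Y]Y__X   (s2,Y)→(s1,Y,+1)
state=s1 head=2 tape=_YY[Y]__X   (s1,Y)→(s2,_,-1)
state=s2 head=1 tape=_Y[Y]___X   (s2,Y)→(s1,Y,+1)
state=s1 head=2 tape=_YY[_]__X   (s1,_)→(s1,X,-1)
state=s1 head=1 tape=_Y[Y]X__X   (s1,Y)→(s2,_,-1)
state=s2 head=0 tape=_[Y]_X__X   (s2,Y)→(s1,Y,+1)
state=s1 head=1 tape=_Y[_]X__X   (s1,_)→(s1,X,-1)
state=s1 head=0 tape=_[Y]XX__X   (s1,Y)→(s2,_,-1)
state=s2 head=-1 tape=[_]_XX__X
M halts after 16 transitions.

16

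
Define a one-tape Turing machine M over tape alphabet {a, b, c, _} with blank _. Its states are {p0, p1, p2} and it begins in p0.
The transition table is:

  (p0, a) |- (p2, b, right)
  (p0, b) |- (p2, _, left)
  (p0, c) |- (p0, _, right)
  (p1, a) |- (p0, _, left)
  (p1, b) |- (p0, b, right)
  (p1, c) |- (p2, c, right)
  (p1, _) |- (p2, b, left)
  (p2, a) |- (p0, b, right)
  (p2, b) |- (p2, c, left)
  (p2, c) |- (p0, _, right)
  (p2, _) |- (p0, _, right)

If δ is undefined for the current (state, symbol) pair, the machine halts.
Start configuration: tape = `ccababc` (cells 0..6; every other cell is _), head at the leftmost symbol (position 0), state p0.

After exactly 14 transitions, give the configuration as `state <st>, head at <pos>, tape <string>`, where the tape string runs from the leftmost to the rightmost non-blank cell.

state=p0 head=0 tape=[c]cababc   (p0,c)→(p0,_,right)
state=p0 head=1 tape=_[c]ababc   (p0,c)→(p0,_,right)
state=p0 head=2 tape=__[a]babc   (p0,a)→(p2,b,right)
state=p2 head=3 tape=__b[b]abc   (p2,b)→(p2,c,left)
state=p2 head=2 tape=__[b]cabc   (p2,b)→(p2,c,left)
state=p2 head=1 tape=_[_]ccabc   (p2,_)→(p0,_,right)
state=p0 head=2 tape=__[c]cabc   (p0,c)→(p0,_,right)
state=p0 head=3 tape=___[c]abc   (p0,c)→(p0,_,right)
state=p0 head=4 tape=____[a]bc   (p0,a)→(p2,b,right)
state=p2 head=5 tape=____b[b]c   (p2,b)→(p2,c,left)
state=p2 head=4 tape=____[b]cc   (p2,b)→(p2,c,left)
state=p2 head=3 tape=___[_]ccc   (p2,_)→(p0,_,right)
state=p0 head=4 tape=____[c]cc   (p0,c)→(p0,_,right)
state=p0 head=5 tape=_____[c]c   (p0,c)→(p0,_,right)
state=p0 head=6 tape=______[c]
After 14 steps: state p0, head at 6, tape c.

state p0, head at 6, tape c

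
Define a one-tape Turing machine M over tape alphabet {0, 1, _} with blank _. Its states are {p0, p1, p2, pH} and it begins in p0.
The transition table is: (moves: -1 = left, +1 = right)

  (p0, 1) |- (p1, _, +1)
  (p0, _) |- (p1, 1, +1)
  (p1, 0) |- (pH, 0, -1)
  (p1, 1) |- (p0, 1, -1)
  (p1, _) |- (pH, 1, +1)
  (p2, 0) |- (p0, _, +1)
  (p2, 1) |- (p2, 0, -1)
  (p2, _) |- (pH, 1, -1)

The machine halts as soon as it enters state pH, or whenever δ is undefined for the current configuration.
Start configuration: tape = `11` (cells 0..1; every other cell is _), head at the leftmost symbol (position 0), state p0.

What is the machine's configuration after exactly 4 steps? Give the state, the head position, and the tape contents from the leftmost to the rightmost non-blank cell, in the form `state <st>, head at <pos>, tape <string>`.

state=p0 head=0 tape=[1]1   (p0,1)→(p1,_,+1)
state=p1 head=1 tape=_[1]   (p1,1)→(p0,1,-1)
state=p0 head=0 tape=[_]1   (p0,_)→(p1,1,+1)
state=p1 head=1 tape=1[1]   (p1,1)→(p0,1,-1)
state=p0 head=0 tape=[1]1
After 4 steps: state p0, head at 0, tape 11.

state p0, head at 0, tape 11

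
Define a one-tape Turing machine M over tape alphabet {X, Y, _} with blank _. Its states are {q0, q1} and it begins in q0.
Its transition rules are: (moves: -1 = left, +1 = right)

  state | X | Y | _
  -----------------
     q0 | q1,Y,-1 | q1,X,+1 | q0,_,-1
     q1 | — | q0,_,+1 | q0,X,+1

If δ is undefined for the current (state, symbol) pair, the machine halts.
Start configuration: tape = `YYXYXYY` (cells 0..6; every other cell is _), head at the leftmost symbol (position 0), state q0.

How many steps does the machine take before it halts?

q0 | [Y]YXYXYY__   read Y → write X, move +1, go to q1
q1 | X[Y]XYXYY__   read Y → write _, move +1, go to q0
q0 | X_[X]YXYY__   read X → write Y, move -1, go to q1
q1 | X[_]YYXYY__   read _ → write X, move +1, go to q0
q0 | XX[Y]YXYY__   read Y → write X, move +1, go to q1
q1 | XXX[Y]XYY__   read Y → write _, move +1, go to q0
q0 | XXX_[X]YY__   read X → write Y, move -1, go to q1
q1 | XXX[_]YYY__   read _ → write X, move +1, go to q0
q0 | XXXX[Y]YY__   read Y → write X, move +1, go to q1
q1 | XXXXX[Y]Y__   read Y → write _, move +1, go to q0
q0 | XXXXX_[Y]__   read Y → write X, move +1, go to q1
q1 | XXXXX_X[_]_   read _ → write X, move +1, go to q0
q0 | XXXXX_XX[_]   read _ → write _, move -1, go to q0
q0 | XXXXX_X[X]_   read X → write Y, move -1, go to q1
q1 | XXXXX_[X]Y_
M halts after 14 transitions.

14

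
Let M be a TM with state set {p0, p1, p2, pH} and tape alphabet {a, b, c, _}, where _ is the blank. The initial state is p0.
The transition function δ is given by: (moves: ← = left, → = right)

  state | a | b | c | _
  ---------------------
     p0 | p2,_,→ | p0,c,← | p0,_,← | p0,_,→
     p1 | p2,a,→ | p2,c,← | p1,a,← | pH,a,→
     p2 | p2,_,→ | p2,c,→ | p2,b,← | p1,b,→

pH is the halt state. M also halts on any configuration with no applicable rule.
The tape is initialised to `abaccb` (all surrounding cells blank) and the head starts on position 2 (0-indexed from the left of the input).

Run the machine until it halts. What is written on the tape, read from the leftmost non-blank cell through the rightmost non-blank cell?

cccccba

p0 | ab[a]ccb___   read a → write _, move →, go to p2
p2 | ab_[c]cb___   read c → write b, move ←, go to p2
p2 | ab[_]bcb___   read _ → write b, move →, go to p1
p1 | abb[b]cb___   read b → write c, move ←, go to p2
p2 | ab[b]ccb___   read b → write c, move →, go to p2
p2 | abc[c]cb___   read c → write b, move ←, go to p2
p2 | ab[c]bcb___   read c → write b, move ←, go to p2
p2 | a[b]bbcb___   read b → write c, move →, go to p2
p2 | ac[b]bcb___   read b → write c, move →, go to p2
p2 | acc[b]cb___   read b → write c, move →, go to p2
p2 | accc[c]b___   read c → write b, move ←, go to p2
p2 | acc[c]bb___   read c → write b, move ←, go to p2
p2 | ac[c]bbb___   read c → write b, move ←, go to p2
p2 | a[c]bbbb___   read c → write b, move ←, go to p2
p2 | [a]bbbbb___   read a → write _, move →, go to p2
p2 | _[b]bbbb___   read b → write c, move →, go to p2
p2 | _c[b]bbb___   read b → write c, move →, go to p2
p2 | _cc[b]bb___   read b → write c, move →, go to p2
p2 | _ccc[b]b___   read b → write c, move →, go to p2
p2 | _cccc[b]___   read b → write c, move →, go to p2
p2 | _ccccc[_]__   read _ → write b, move →, go to p1
p1 | _cccccb[_]_   read _ → write a, move →, go to pH
pH | _cccccba[_]
The non-blank tape span at halt is cccccba.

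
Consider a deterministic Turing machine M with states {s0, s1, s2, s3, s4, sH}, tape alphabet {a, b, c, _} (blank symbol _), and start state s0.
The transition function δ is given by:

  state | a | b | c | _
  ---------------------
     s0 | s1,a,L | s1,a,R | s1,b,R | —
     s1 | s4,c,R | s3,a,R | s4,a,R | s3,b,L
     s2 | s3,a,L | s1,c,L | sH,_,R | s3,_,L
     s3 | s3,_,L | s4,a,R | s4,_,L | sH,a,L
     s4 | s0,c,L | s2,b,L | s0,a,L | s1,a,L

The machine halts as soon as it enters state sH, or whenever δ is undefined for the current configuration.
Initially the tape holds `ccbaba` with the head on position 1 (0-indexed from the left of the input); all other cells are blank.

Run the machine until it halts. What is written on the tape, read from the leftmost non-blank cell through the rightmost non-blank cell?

aba___cba

s0 | ____c[c]baba   read c → write b, move R, go to s1
s1 | ____cb[b]aba   read b → write a, move R, go to s3
s3 | ____cba[a]ba   read a → write _, move L, go to s3
s3 | ____cb[a]_ba   read a → write _, move L, go to s3
s3 | ____c[b]__ba   read b → write a, move R, go to s4
s4 | ____ca[_]_ba   read _ → write a, move L, go to s1
s1 | ____c[a]a_ba   read a → write c, move R, go to s4
s4 | ____cc[a]_ba   read a → write c, move L, go to s0
s0 | ____c[c]c_ba   read c → write b, move R, go to s1
s1 | ____cb[c]_ba   read c → write a, move R, go to s4
s4 | ____cba[_]ba   read _ → write a, move L, go to s1
s1 | ____cb[a]aba   read a → write c, move R, go to s4
s4 | ____cbc[a]ba   read a → write c, move L, go to s0
s0 | ____cb[c]cba   read c → write b, move R, go to s1
s1 | ____cbb[c]ba   read c → write a, move R, go to s4
s4 | ____cbba[b]a   read b → write b, move L, go to s2
s2 | ____cbb[a]ba   read a → write a, move L, go to s3
s3 | ____cb[b]aba   read b → write a, move R, go to s4
s4 | ____cba[a]ba   read a → write c, move L, go to s0
s0 | ____cb[a]cba   read a → write a, move L, go to s1
s1 | ____c[b]acba   read b → write a, move R, go to s3
s3 | ____ca[a]cba   read a → write _, move L, go to s3
s3 | ____c[a]_cba   read a → write _, move L, go to s3
s3 | ____[c]__cba   read c → write _, move L, go to s4
s4 | ___[_]___cba   read _ → write a, move L, go to s1
s1 | __[_]a___cba   read _ → write b, move L, go to s3
s3 | _[_]ba___cba   read _ → write a, move L, go to sH
sH | [_]aba___cba
The non-blank tape span at halt is aba___cba.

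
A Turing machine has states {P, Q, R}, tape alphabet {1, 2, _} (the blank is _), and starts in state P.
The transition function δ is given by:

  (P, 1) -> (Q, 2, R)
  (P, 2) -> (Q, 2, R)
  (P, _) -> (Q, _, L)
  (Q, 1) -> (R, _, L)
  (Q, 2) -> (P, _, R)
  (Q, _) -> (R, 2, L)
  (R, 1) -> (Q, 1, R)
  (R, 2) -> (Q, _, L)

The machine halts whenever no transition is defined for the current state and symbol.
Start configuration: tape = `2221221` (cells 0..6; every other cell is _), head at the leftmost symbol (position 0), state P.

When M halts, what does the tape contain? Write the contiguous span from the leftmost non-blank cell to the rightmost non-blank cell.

2_2__221

state=P head=0 tape=__[2]221221   (P,2)→(Q,2,R)
state=Q head=1 tape=__2[2]21221   (Q,2)→(P,_,R)
state=P head=2 tape=__2_[2]1221   (P,2)→(Q,2,R)
state=Q head=3 tape=__2_2[1]221   (Q,1)→(R,_,L)
state=R head=2 tape=__2_[2]_221   (R,2)→(Q,_,L)
state=Q head=1 tape=__2[_]__221   (Q,_)→(R,2,L)
state=R head=0 tape=__[2]2__221   (R,2)→(Q,_,L)
state=Q head=-1 tape=_[_]_2__221   (Q,_)→(R,2,L)
state=R head=-2 tape=[_]2_2__221
The non-blank tape span at halt is 2_2__221.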